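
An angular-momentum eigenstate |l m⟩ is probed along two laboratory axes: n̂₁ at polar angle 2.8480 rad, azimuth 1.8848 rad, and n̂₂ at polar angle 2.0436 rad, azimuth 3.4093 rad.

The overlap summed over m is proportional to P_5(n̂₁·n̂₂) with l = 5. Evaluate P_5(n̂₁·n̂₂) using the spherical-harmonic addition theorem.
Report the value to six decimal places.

0.195677

Addition theorem: P_5(cos γ) = (4π/11) Σ_m Y*_{lm}(Ω₁) Y_{lm}(Ω₂), m = −5…5:
  m=-5: Y*=(-0.000942, 0.000001)  Y=(-0.059755, 0.252633)  product (0.000056, -0.000238)
  m=-4: Y*=(-0.003051, -0.009370)  Y=(-0.201303, 0.368512)  product (0.004067, 0.000762)
  m=-3: Y*=(0.049135, -0.035734)  Y=(-0.146880, 0.152181)  product (-0.001779, 0.012726)
  m=-2: Y*=(0.192256, 0.139591)  Y=(0.198808, -0.117935)  product (0.054685, 0.005078)
  m=-1: Y*=(-0.166111, 0.511507)  Y=(0.275031, -0.075439)  product (-0.007098, 0.153211)
  m=+0: Y*=(-0.420017, -0.000000)  Y=(-0.170053, 0.000000)  product (0.071425, 0.000000)
  m=+1: Y*=(0.166111, 0.511507)  Y=(-0.275031, -0.075439)  product (-0.007098, -0.153211)
  m=+2: Y*=(0.192256, -0.139591)  Y=(0.198808, 0.117935)  product (0.054685, -0.005078)
  m=+3: Y*=(-0.049135, -0.035734)  Y=(0.146880, 0.152181)  product (-0.001779, -0.012726)
  m=+4: Y*=(-0.003051, 0.009370)  Y=(-0.201303, -0.368512)  product (0.004067, -0.000762)
  m=+5: Y*=(0.000942, 0.000001)  Y=(0.059755, 0.252633)  product (0.000056, 0.000238)
Accumulated sum (0.171286, 0.000000); after 4π/(2l+1) scaling, (0.195677, 0.000000) ⇒ P_5 = 0.195677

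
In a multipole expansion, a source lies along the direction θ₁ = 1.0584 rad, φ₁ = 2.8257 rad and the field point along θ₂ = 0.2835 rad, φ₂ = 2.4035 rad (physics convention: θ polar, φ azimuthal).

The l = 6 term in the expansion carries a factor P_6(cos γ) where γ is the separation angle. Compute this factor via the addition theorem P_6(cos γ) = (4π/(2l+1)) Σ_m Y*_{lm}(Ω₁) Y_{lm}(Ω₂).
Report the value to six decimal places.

Term-by-term m-sum for l=6 (normalisation 4π/13 = 0.966644):
  m=-6: -0.067528-0.200704i × -0.000065-0.000222i = -0.000040+0.000028i  (running Σ = -0.000040+0.000028i)
  m=-5: +0.003576+0.412617i × +0.002347+0.001435i = -0.000584+0.000974i  (running Σ = -0.000624+0.001002i)
  m=-4: +0.102357-0.322616i × -0.019605+0.003755i = -0.000795+0.006709i  (running Σ = -0.001419+0.007711i)
  m=-3: +0.043929-0.061129i × +0.058628-0.078174i = -0.002203-0.007018i  (running Σ = -0.003623+0.000693i)
  m=-2: -0.283504+0.207483i × +0.029963+0.315754i = -0.074008-0.083301i  (running Σ = -0.077631-0.082608i)
  m=-1: +0.050921-0.016643i × -0.440755-0.400910i = -0.029116-0.013079i  (running Σ = -0.106747-0.095687i)
  m=0: +0.333551-0.000000i × +0.321581+0.000000i = +0.107263+0.000000i  (running Σ = +0.000516-0.095687i)
  m=1: -0.050921-0.016643i × +0.440755-0.400910i = -0.029116+0.013079i  (running Σ = -0.028600-0.082608i)
  m=2: -0.283504-0.207483i × +0.029963-0.315754i = -0.074008+0.083301i  (running Σ = -0.102608+0.000693i)
  m=3: -0.043929-0.061129i × -0.058628-0.078174i = -0.002203+0.007018i  (running Σ = -0.104812+0.007711i)
  m=4: +0.102357+0.322616i × -0.019605-0.003755i = -0.000795-0.006709i  (running Σ = -0.105607+0.001002i)
  m=5: -0.003576+0.412617i × -0.002347+0.001435i = -0.000584-0.000974i  (running Σ = -0.106191+0.000028i)
  m=6: -0.067528+0.200704i × -0.000065+0.000222i = -0.000040-0.000028i  (running Σ = -0.106231-0.000000i)
Accumulated sum -0.106231-0.000000i; after 4π/(2l+1) scaling, -0.102688-0.000000i ⇒ P_6 = -0.102688

-0.102688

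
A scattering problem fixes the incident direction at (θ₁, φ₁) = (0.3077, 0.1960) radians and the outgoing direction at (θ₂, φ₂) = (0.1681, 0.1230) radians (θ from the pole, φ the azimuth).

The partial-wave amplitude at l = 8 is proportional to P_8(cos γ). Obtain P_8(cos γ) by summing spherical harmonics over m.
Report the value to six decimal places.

0.674480

Summing Y*_{l m}(θ₁,φ₁)·Y_{l m}(θ₂,φ₂) over m ∈ [−8, 8]; prefactor 4π/(2·8+1) = 0.739198:
  m=-8: Y*=(0.000000, 0.000036)  Y=(0.000000, -0.000000)  product (0.000000, 0.000000)
  m=-7: Y*=(0.000091, 0.000450)  Y=(0.000005, -0.000006)  product (0.000000, 0.000000)
  m=-6: Y*=(0.001411, 0.003385)  Y=(0.000083, -0.000075)  product (0.000000, 0.000000)
  m=-5: Y*=(0.011687, 0.017425)  Y=(0.000994, -0.000702)  product (0.000024, 0.000009)
  m=-4: Y*=(0.062496, 0.062322)  Y=(0.008677, -0.004651)  product (0.000832, 0.000250)
  m=-3: Y*=(0.222410, 0.148272)  Y=(0.054826, -0.021202)  product (0.015337, 0.003414)
  m=-2: Y*=(0.496320, 0.205176)  Y=(0.239019, -0.060014)  product (0.130943, 0.019255)
  m=-1: Y*=(0.537901, 0.106800)  Y=(0.632385, -0.078178)  product (0.348510, 0.025486)
  m=+0: Y*=(-0.122805, -0.000000)  Y=(0.642029, 0.000000)  product (-0.078845, -0.000000)
  m=+1: Y*=(-0.537901, 0.106800)  Y=(-0.632385, -0.078178)  product (0.348510, -0.025486)
  m=+2: Y*=(0.496320, -0.205176)  Y=(0.239019, 0.060014)  product (0.130943, -0.019255)
  m=+3: Y*=(-0.222410, 0.148272)  Y=(-0.054826, -0.021202)  product (0.015337, -0.003414)
  m=+4: Y*=(0.062496, -0.062322)  Y=(0.008677, 0.004651)  product (0.000832, -0.000250)
  m=+5: Y*=(-0.011687, 0.017425)  Y=(-0.000994, -0.000702)  product (0.000024, -0.000009)
  m=+6: Y*=(0.001411, -0.003385)  Y=(0.000083, 0.000075)  product (0.000000, -0.000000)
  m=+7: Y*=(-0.000091, 0.000450)  Y=(-0.000005, -0.000006)  product (0.000000, -0.000000)
  m=+8: Y*=(0.000000, -0.000036)  Y=(0.000000, 0.000000)  product (0.000000, -0.000000)
Σ over m = (0.912448, -0.000000); ×(4π/17) → (0.674480, -0.000000). Real part: 0.674480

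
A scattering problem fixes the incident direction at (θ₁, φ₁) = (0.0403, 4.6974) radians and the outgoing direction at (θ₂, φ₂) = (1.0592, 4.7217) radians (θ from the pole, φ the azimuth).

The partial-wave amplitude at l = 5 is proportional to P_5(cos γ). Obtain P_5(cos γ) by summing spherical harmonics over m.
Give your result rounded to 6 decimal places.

Expand P_5 via completeness: Σ_{m} conj(Y_{5,m}) at Ω₁ times Y_{5,m} at Ω₂ —
  term(m=-5) = 0.00000 - 0.00000j   from Y*(Ω₁)=-0.00000 - 0.00000j, Y(Ω₂)=0.01089 + 0.23370j
  term(m=-4) = 0.00000 - 0.00000j   from Y*(Ω₁)=0.00000 - 0.00000j, Y(Ω₂)=0.41510 - 0.01547j
  term(m=-3) = 0.00005 - 0.00000j   from Y*(Ω₁)=0.00001 + 0.00018j, Y(Ω₂)=-0.00741 - 0.26528j
  term(m=-2) = -0.00097 + 0.00005j   from Y*(Ω₁)=-0.00548 + 0.00016j, Y(Ω₂)=0.17721 - 0.00330j
  term(m=-1) = -0.03293 + 0.00080j   from Y*(Ω₁)=-0.00154 - 0.10263j, Y(Ω₂)=-0.00299 - 0.32091j
  term(m=+0) = 0.09745 + 0.00000j   from Y*(Ω₁)=0.92424 + 0.00000j, Y(Ω₂)=0.10544 + 0.00000j
  term(m=+1) = -0.03293 - 0.00080j   from Y*(Ω₁)=0.00154 - 0.10263j, Y(Ω₂)=0.00299 - 0.32091j
  term(m=+2) = -0.00097 - 0.00005j   from Y*(Ω₁)=-0.00548 - 0.00016j, Y(Ω₂)=0.17721 + 0.00330j
  term(m=+3) = 0.00005 + 0.00000j   from Y*(Ω₁)=-0.00001 + 0.00018j, Y(Ω₂)=0.00741 - 0.26528j
  term(m=+4) = 0.00000 + 0.00000j   from Y*(Ω₁)=0.00000 + 0.00000j, Y(Ω₂)=0.41510 + 0.01547j
  term(m=+5) = 0.00000 + 0.00000j   from Y*(Ω₁)=0.00000 - 0.00000j, Y(Ω₂)=-0.01089 + 0.23370j
Σ over m = 0.02975 - 0.00000j; ×(4π/11) → 0.03398 - 0.00000j. Real part: 0.033982

0.033982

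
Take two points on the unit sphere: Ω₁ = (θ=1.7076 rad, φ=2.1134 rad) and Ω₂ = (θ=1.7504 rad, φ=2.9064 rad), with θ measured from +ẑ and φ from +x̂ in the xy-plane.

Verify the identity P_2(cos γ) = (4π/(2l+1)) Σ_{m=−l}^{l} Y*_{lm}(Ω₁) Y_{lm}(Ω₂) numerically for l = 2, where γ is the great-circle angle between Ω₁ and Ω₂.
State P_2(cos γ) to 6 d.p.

Expand P_2 via completeness: Σ_{m} conj(Y_{2,m}) at Ω₁ times Y_{2,m} at Ω₂ —
  m=-2: Y*=-0.176932-0.335267i  Y=+0.333334+0.169484i  product -0.002155-0.141743i
  m=-1: Y*=+0.053895-0.089382i  Y=+0.132050+0.031643i  product +0.009945-0.010097i
  m=+0: Y*=-0.297794-0.000000i  Y=-0.285197+0.000000i  product +0.084930+0.000000i
  m=+1: Y*=-0.053895-0.089382i  Y=-0.132050+0.031643i  product +0.009945+0.010097i
  m=+2: Y*=-0.176932+0.335267i  Y=+0.333334-0.169484i  product -0.002155+0.141743i
Total Σ_m = +0.100510+0.000000i. Multiply by 2.513274: +0.252609+0.000000i. P_2(cos γ) = 0.252609

0.252609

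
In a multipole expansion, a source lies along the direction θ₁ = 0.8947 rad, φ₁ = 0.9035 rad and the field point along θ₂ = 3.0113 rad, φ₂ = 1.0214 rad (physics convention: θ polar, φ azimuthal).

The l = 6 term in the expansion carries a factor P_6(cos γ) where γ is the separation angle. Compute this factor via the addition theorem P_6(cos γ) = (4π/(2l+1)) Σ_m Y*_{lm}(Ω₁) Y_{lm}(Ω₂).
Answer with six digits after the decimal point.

0.308146

Summing Y*_{l m}(θ₁,φ₁)·Y_{l m}(θ₂,φ₂) over m ∈ [−6, 6]; prefactor 4π/(2·6+1) = 0.966644:
  m=-6: Y*=+0.070810-0.082614i  Y=+0.000002+0.000000i  product +0.000000-0.000000i
  m=-5: Y*=-0.058558-0.296653i  Y=-0.000024-0.000057i  product -0.000015+0.000010i
  m=-4: Y*=-0.388969-0.198762i  Y=-0.000585+0.000808i  product +0.000388-0.000198i
  m=-3: Y*=-0.229745+0.105670i  Y=+0.011036+0.000856i  product -0.002626+0.000970i
  m=-2: Y*=+0.045839-0.190445i  Y=-0.037994-0.074426i  product -0.015916+0.003824i
  m=-1: Y*=-0.209975-0.266512i  Y=-0.205122+0.335015i  product +0.132356-0.015677i
  m=+0: Y*=+0.107164-0.000000i  Y=+0.843608+0.000000i  product +0.090404+0.000000i
  m=+1: Y*=+0.209975-0.266512i  Y=+0.205122+0.335015i  product +0.132356+0.015677i
  m=+2: Y*=+0.045839+0.190445i  Y=-0.037994+0.074426i  product -0.015916-0.003824i
  m=+3: Y*=+0.229745+0.105670i  Y=-0.011036+0.000856i  product -0.002626-0.000970i
  m=+4: Y*=-0.388969+0.198762i  Y=-0.000585-0.000808i  product +0.000388+0.000198i
  m=+5: Y*=+0.058558-0.296653i  Y=+0.000024-0.000057i  product -0.000015-0.000010i
  m=+6: Y*=+0.070810+0.082614i  Y=+0.000002-0.000000i  product +0.000000+0.000000i
Accumulated sum +0.318779-0.000000i; after 4π/(2l+1) scaling, +0.308146-0.000000i ⇒ P_6 = 0.308146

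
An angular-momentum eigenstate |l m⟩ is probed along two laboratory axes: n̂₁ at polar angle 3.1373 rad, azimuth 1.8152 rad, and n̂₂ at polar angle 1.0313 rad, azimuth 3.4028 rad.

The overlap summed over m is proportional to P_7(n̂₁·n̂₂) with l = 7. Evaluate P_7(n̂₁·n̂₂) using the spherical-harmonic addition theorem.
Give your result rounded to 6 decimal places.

-0.248925

Term-by-term m-sum for l=7 (normalisation 4π/15 = 0.837758):
  [-7]  conj(Y_{7,-7})(Ω₁) = 0.00000 + 0.00000j ; Y_{7,-7}(Ω₂) = 0.04360 + 0.16547j ; Δ = 0.00000 + 0.00000j
  [-6]  conj(Y_{7,-6})(Ω₁) = 0.00000 + 0.00000j ; Y_{7,-6}(Ω₂) = 0.00136 - 0.38336j ; Δ = 0.00000 - 0.00000j
  [-5]  conj(Y_{7,-5})(Ω₁) = -0.00000 + 0.00000j ; Y_{7,-5}(Ω₂) = -0.10850 + 0.40017j ; Δ = -0.00000 - 0.00000j
  [-4]  conj(Y_{7,-4})(Ω₁) = -0.00000 - 0.00000j ; Y_{7,-4}(Ω₂) = 0.04416 - 0.07607j ; Δ = -0.00000 + 0.00000j
  [-3]  conj(Y_{7,-3})(Ω₁) = 0.00000 - 0.00000j ; Y_{7,-3}(Ω₂) = 0.22067 - 0.21989j ; Δ = -0.00000 - 0.00000j
  [-2]  conj(Y_{7,-2})(Ω₁) = 0.00012 + 0.00006j ; Y_{7,-2}(Ω₂) = -0.20866 + 0.12014j ; Δ = -0.00003 + 0.00000j
  [-1]  conj(Y_{7,-1})(Ω₁) = -0.00425 + 0.01702j ; Y_{7,-1}(Ω₂) = -0.21378 + 0.05715j ; Δ = -0.00007 - 0.00388j
  [+0]  conj(Y_{7,0})(Ω₁) = -1.09227 + 0.00000j ; Y_{7,0}(Ω₂) = 0.27185 + 0.00000j ; Δ = -0.29694 + 0.00000j
  [+1]  conj(Y_{7,1})(Ω₁) = 0.00425 + 0.01702j ; Y_{7,1}(Ω₂) = 0.21378 + 0.05715j ; Δ = -0.00007 + 0.00388j
  [+2]  conj(Y_{7,2})(Ω₁) = 0.00012 - 0.00006j ; Y_{7,2}(Ω₂) = -0.20866 - 0.12014j ; Δ = -0.00003 - 0.00000j
  [+3]  conj(Y_{7,3})(Ω₁) = -0.00000 - 0.00000j ; Y_{7,3}(Ω₂) = -0.22067 - 0.21989j ; Δ = -0.00000 + 0.00000j
  [+4]  conj(Y_{7,4})(Ω₁) = -0.00000 + 0.00000j ; Y_{7,4}(Ω₂) = 0.04416 + 0.07607j ; Δ = -0.00000 - 0.00000j
  [+5]  conj(Y_{7,5})(Ω₁) = 0.00000 + 0.00000j ; Y_{7,5}(Ω₂) = 0.10850 + 0.40017j ; Δ = -0.00000 + 0.00000j
  [+6]  conj(Y_{7,6})(Ω₁) = 0.00000 - 0.00000j ; Y_{7,6}(Ω₂) = 0.00136 + 0.38336j ; Δ = 0.00000 + 0.00000j
  [+7]  conj(Y_{7,7})(Ω₁) = -0.00000 + 0.00000j ; Y_{7,7}(Ω₂) = -0.04360 + 0.16547j ; Δ = 0.00000 - 0.00000j
Total Σ_m = -0.29713 - 0.00000j. Multiply by 0.837758: -0.24892 - 0.00000j. P_7(cos γ) = -0.248925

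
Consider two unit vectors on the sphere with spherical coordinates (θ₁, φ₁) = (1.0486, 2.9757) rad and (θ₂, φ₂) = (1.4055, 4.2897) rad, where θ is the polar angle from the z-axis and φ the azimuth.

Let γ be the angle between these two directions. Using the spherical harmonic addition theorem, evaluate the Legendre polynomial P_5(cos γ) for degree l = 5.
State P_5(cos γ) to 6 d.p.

0.345517

Expand P_5 via completeness: Σ_{m} conj(Y_{5,m}) at Ω₁ times Y_{5,m} at Ω₂ —
  m=-5: -0.153295+0.167438i × -0.371098-0.223785i = +0.094358-0.027831i  (running Σ = +0.094358-0.027831i)
  m=-4: +0.325459-0.254458i × -0.027358+0.226961i = +0.048848+0.080828i  (running Σ = +0.143206+0.052998i)
  m=-3: -0.245237+0.133235i × -0.239674+0.074857i = +0.048803-0.050291i  (running Σ = +0.192009+0.002707i)
  m=-2: -0.152283+0.052465i × +0.165383+0.186515i = -0.034970-0.019726i  (running Σ = +0.157039-0.017020i)
  m=-1: +0.323949-0.054239i × -0.082466+0.183339i = -0.016771+0.063865i  (running Σ = +0.140268+0.046846i)
  m=0: +0.086585-0.000000i × +0.253071+0.000000i = +0.021912+0.000000i  (running Σ = +0.162180+0.046846i)
  m=1: -0.323949-0.054239i × +0.082466+0.183339i = -0.016771-0.063865i  (running Σ = +0.145410-0.017020i)
  m=2: -0.152283-0.052465i × +0.165383-0.186515i = -0.034970+0.019726i  (running Σ = +0.110439+0.002707i)
  m=3: +0.245237+0.133235i × +0.239674+0.074857i = +0.048803+0.050291i  (running Σ = +0.159243+0.052998i)
  m=4: +0.325459+0.254458i × -0.027358-0.226961i = +0.048848-0.080828i  (running Σ = +0.208091-0.027831i)
  m=5: +0.153295+0.167438i × +0.371098-0.223785i = +0.094358+0.027831i  (running Σ = +0.302449+0.000000i)
Total Σ_m = +0.302449+0.000000i. Multiply by 1.142397: +0.345517+0.000000i. P_5(cos γ) = 0.345517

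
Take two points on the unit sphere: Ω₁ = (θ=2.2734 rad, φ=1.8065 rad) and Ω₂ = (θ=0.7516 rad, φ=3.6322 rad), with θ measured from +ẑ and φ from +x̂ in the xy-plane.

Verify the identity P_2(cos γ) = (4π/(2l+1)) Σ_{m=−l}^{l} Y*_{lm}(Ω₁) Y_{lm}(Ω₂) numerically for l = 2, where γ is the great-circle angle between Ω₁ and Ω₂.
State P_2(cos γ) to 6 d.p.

Term-by-term m-sum for l=2 (normalisation 4π/5 = 2.513274):
  [-2]  conj(Y_{2,-2})(Ω₁) = -0.20043 - 0.10217j ; Y_{2,-2}(Ω₂) = 0.10013 - 0.14969j ; Δ = -0.03536 + 0.01977j
  [-1]  conj(Y_{2,-1})(Ω₁) = 0.08897 - 0.37046j ; Y_{2,-1}(Ω₂) = -0.33993 + 0.18158j ; Δ = 0.03702 + 0.14209j
  [+0]  conj(Y_{2,0})(Ω₁) = 0.07972 + 0.00000j ; Y_{2,0}(Ω₂) = 0.18965 + 0.00000j ; Δ = 0.01512 + 0.00000j
  [+1]  conj(Y_{2,1})(Ω₁) = -0.08897 - 0.37046j ; Y_{2,1}(Ω₂) = 0.33993 + 0.18158j ; Δ = 0.03702 - 0.14209j
  [+2]  conj(Y_{2,2})(Ω₁) = -0.20043 + 0.10217j ; Y_{2,2}(Ω₂) = 0.10013 + 0.14969j ; Δ = -0.03536 - 0.01977j
Accumulated sum 0.01844 - 0.00000j; after 4π/(2l+1) scaling, 0.04634 - 0.00000j ⇒ P_2 = 0.046340

0.046340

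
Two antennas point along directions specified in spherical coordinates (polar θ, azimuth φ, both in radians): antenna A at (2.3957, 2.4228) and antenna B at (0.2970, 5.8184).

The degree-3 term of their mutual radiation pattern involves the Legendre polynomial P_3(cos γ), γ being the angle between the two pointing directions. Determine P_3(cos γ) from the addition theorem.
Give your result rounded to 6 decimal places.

-0.447792

Expand P_3 via completeness: Σ_{m} conj(Y_{3,m}) at Ω₁ times Y_{3,m} at Ω₂ —
  [-3]  conj(Y_{3,-3})(Ω₁) = (0.072068, 0.108671) ; Y_{3,-3}(Ω₂) = (0.001836, 0.010295) ; Δ = (-0.000986, 0.000941)
  [-2]  conj(Y_{3,-2})(Ω₁) = (-0.045914, 0.342629) ; Y_{3,-2}(Ω₂) = (0.050065, 0.067071) ; Δ = (-0.025279, 0.014074)
  [-1]  conj(Y_{3,-1})(Ω₁) = (-0.280160, 0.245121) ; Y_{3,-1}(Ω₂) = (0.301980, 0.151420) ; Δ = (-0.121719, 0.031600)
  [+0]  conj(Y_{3,0})(Ω₁) = (0.082961, -0.000000) ; Y_{3,0}(Ω₂) = (0.560868, 0.000000) ; Δ = (0.046530, 0.000000)
  [+1]  conj(Y_{3,1})(Ω₁) = (0.280160, 0.245121) ; Y_{3,1}(Ω₂) = (-0.301980, 0.151420) ; Δ = (-0.121719, -0.031600)
  [+2]  conj(Y_{3,2})(Ω₁) = (-0.045914, -0.342629) ; Y_{3,2}(Ω₂) = (0.050065, -0.067071) ; Δ = (-0.025279, -0.014074)
  [+3]  conj(Y_{3,3})(Ω₁) = (-0.072068, 0.108671) ; Y_{3,3}(Ω₂) = (-0.001836, 0.010295) ; Δ = (-0.000986, -0.000941)
Accumulated sum (-0.249439, -0.000000); after 4π/(2l+1) scaling, (-0.447792, -0.000000) ⇒ P_3 = -0.447792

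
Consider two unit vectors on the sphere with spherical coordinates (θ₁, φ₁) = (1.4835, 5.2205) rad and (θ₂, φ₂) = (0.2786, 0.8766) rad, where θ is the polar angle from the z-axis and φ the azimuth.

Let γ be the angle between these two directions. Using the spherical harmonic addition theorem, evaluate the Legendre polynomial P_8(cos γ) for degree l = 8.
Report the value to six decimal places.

Expand P_8 via completeness: Σ_{m} conj(Y_{8,m}) at Ω₁ times Y_{8,m} at Ω₂ —
  m=-8: Y*=(-0.301558, -0.398745)  Y=(0.000013, -0.000011)  product (-0.000008, -0.000002)
  m=-7: Y*=(0.070594, -0.160146)  Y=(0.000233, 0.000035)  product (0.000022, -0.000035)
  m=-6: Y*=(-0.324544, 0.030246)  Y=(0.001090, 0.001789)  product (-0.000408, -0.000548)
  m=-5: Y*=(-0.113516, -0.165557)  Y=(-0.004322, 0.012644)  product (0.002584, -0.000720)
  m=-4: Y*=(-0.119629, 0.240460)  Y=(-0.058761, 0.022441)  product (0.001633, -0.016814)
  m=-3: Y*=(-0.210923, 0.009807)  Y=(-0.187166, -0.105134)  product (0.040509, 0.020340)
  m=-2: Y*=(0.127658, 0.206093)  Y=(-0.089664, -0.486107)  product (0.088737, -0.080535)
  m=-1: Y*=(-0.104688, 0.187989)  Y=(0.395215, -0.474780)  product (0.047879, 0.124000)
  m=+0: Y*=(0.234598, -0.000000)  Y=(0.021642, 0.000000)  product (0.005077, 0.000000)
  m=+1: Y*=(0.104688, 0.187989)  Y=(-0.395215, -0.474780)  product (0.047879, -0.124000)
  m=+2: Y*=(0.127658, -0.206093)  Y=(-0.089664, 0.486107)  product (0.088737, 0.080535)
  m=+3: Y*=(0.210923, 0.009807)  Y=(0.187166, -0.105134)  product (0.040509, -0.020340)
  m=+4: Y*=(-0.119629, -0.240460)  Y=(-0.058761, -0.022441)  product (0.001633, 0.016814)
  m=+5: Y*=(0.113516, -0.165557)  Y=(0.004322, 0.012644)  product (0.002584, 0.000720)
  m=+6: Y*=(-0.324544, -0.030246)  Y=(0.001090, -0.001789)  product (-0.000408, 0.000548)
  m=+7: Y*=(-0.070594, -0.160146)  Y=(-0.000233, 0.000035)  product (0.000022, 0.000035)
  m=+8: Y*=(-0.301558, 0.398745)  Y=(0.000013, 0.000011)  product (-0.000008, 0.000002)
Total Σ_m = (0.366974, -0.000000). Multiply by 0.739198: (0.271267, -0.000000). P_8(cos γ) = 0.271267

0.271267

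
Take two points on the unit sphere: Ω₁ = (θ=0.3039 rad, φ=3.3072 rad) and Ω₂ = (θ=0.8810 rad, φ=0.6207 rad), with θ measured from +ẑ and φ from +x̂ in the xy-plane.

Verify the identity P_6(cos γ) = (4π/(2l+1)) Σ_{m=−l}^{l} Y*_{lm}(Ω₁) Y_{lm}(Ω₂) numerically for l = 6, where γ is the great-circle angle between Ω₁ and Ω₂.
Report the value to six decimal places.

Term-by-term m-sum for l=6 (normalisation 4π/13 = 0.966644):
  term(m=-6) = (-0.000032, -0.000014)   from Y*(Ω₁)=(0.000189, 0.000291), Y(Ω₂)=(-0.084981, 0.055994)
  term(m=-5) = (0.000722, 0.000849)   from Y*(Ω₁)=(-0.002591, -0.002822), Y(Ω₂)=(-0.290633, -0.011076)
  term(m=-4) = (-0.002780, -0.010906)   from Y*(Ω₁)=(0.020336, 0.015862), Y(Ω₂)=(-0.345076, -0.267148)
  term(m=-3) = (-0.006600, 0.031658)   from Y*(Ω₁)=(-0.102710, -0.055687), Y(Ω₂)=(-0.079495, -0.265130)
  term(m=-2) = (-0.036410, 0.046855)   from Y*(Ω₁)=(0.330030, 0.113492), Y(Ω₂)=(-0.054999, 0.160886)
  term(m=-1) = (0.187111, -0.091563)   from Y*(Ω₁)=(-0.584862, -0.097753), Y(Ω₂)=(-0.285774, 0.204319)
  term(m=+0) = (0.018580, 0.000000)   from Y*(Ω₁)=(0.242918, -0.000000), Y(Ω₂)=(0.076488, 0.000000)
  term(m=+1) = (0.187111, 0.091563)   from Y*(Ω₁)=(0.584862, -0.097753), Y(Ω₂)=(0.285774, 0.204319)
  term(m=+2) = (-0.036410, -0.046855)   from Y*(Ω₁)=(0.330030, -0.113492), Y(Ω₂)=(-0.054999, -0.160886)
  term(m=+3) = (-0.006600, -0.031658)   from Y*(Ω₁)=(0.102710, -0.055687), Y(Ω₂)=(0.079495, -0.265130)
  term(m=+4) = (-0.002780, 0.010906)   from Y*(Ω₁)=(0.020336, -0.015862), Y(Ω₂)=(-0.345076, 0.267148)
  term(m=+5) = (0.000722, -0.000849)   from Y*(Ω₁)=(0.002591, -0.002822), Y(Ω₂)=(0.290633, -0.011076)
  term(m=+6) = (-0.000032, 0.000014)   from Y*(Ω₁)=(0.000189, -0.000291), Y(Ω₂)=(-0.084981, -0.055994)
Total Σ_m = (0.302602, -0.000000). Multiply by 0.966644: (0.292508, -0.000000). P_6(cos γ) = 0.292508

0.292508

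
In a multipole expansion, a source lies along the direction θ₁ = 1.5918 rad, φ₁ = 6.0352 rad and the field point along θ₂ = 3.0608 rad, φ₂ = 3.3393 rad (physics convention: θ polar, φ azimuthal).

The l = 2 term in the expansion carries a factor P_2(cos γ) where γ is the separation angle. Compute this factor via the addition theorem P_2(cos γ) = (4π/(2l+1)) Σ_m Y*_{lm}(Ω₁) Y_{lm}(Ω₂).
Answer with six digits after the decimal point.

-0.495964

Expand P_2 via completeness: Σ_{m} conj(Y_{2,m}) at Ω₁ times Y_{2,m} at Ω₂ —
  [-2]  conj(Y_{2,-2})(Ω₁) = (0.339581, -0.183741) ; Y_{2,-2}(Ω₂) = (0.002322, -0.000969) ; Δ = (0.000610, -0.000756)
  [-1]  conj(Y_{2,-1})(Ω₁) = (-0.015725, 0.003982) ; Y_{2,-1}(Ω₂) = (0.060934, -0.012207) ; Δ = (-0.000910, 0.000435)
  [+0]  conj(Y_{2,0})(Ω₁) = (-0.314974, -0.000000) ; Y_{2,0}(Ω₂) = (0.624620, 0.000000) ; Δ = (-0.196739, -0.000000)
  [+1]  conj(Y_{2,1})(Ω₁) = (0.015725, 0.003982) ; Y_{2,1}(Ω₂) = (-0.060934, -0.012207) ; Δ = (-0.000910, -0.000435)
  [+2]  conj(Y_{2,2})(Ω₁) = (0.339581, 0.183741) ; Y_{2,2}(Ω₂) = (0.002322, 0.000969) ; Δ = (0.000610, 0.000756)
Σ over m = (-0.197338, 0.000000); ×(4π/5) → (-0.495964, 0.000000). Real part: -0.495964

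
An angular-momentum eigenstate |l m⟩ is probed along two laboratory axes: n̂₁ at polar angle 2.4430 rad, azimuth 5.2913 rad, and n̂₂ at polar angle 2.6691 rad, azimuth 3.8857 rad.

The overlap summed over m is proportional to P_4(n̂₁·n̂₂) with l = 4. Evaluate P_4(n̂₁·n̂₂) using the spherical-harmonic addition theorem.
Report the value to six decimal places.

Term-by-term m-sum for l=4 (normalisation 4π/9 = 1.396263):
  [-4]  conj(Y_{4,-4})(Ω₁) = (-0.051323, 0.055663) ; Y_{4,-4}(Ω₂) = (-0.018726, -0.003121) ; Δ = (0.001135, -0.000882)
  [-3]  conj(Y_{4,-3})(Ω₁) = (0.251471, 0.042115) ; Y_{4,-3}(Ω₂) = (-0.064540, -0.082898) ; Δ = (-0.012739, -0.023564)
  [-2]  conj(Y_{4,-2})(Ω₁) = (-0.172405, -0.393464) ; Y_{4,-2}(Ω₂) = (0.026006, -0.314193) ; Δ = (-0.128107, 0.043936)
  [-1]  conj(Y_{4,-1})(Ω₁) = (-0.140803, 0.215422) ; Y_{4,-1}(Ω₂) = (0.359682, -0.331141) ; Δ = (0.020691, 0.124109)
  [+0]  conj(Y_{4,0})(Ω₁) = (-0.270500, -0.000000) ; Y_{4,0}(Ω₂) = (0.128697, 0.000000) ; Δ = (-0.034813, -0.000000)
  [+1]  conj(Y_{4,1})(Ω₁) = (0.140803, 0.215422) ; Y_{4,1}(Ω₂) = (-0.359682, -0.331141) ; Δ = (0.020691, -0.124109)
  [+2]  conj(Y_{4,2})(Ω₁) = (-0.172405, 0.393464) ; Y_{4,2}(Ω₂) = (0.026006, 0.314193) ; Δ = (-0.128107, -0.043936)
  [+3]  conj(Y_{4,3})(Ω₁) = (-0.251471, 0.042115) ; Y_{4,3}(Ω₂) = (0.064540, -0.082898) ; Δ = (-0.012739, 0.023564)
  [+4]  conj(Y_{4,4})(Ω₁) = (-0.051323, -0.055663) ; Y_{4,4}(Ω₂) = (-0.018726, 0.003121) ; Δ = (0.001135, 0.000882)
Total Σ_m = (-0.272853, 0.000000). Multiply by 1.396263: (-0.380974, 0.000000). P_4(cos γ) = -0.380974

-0.380974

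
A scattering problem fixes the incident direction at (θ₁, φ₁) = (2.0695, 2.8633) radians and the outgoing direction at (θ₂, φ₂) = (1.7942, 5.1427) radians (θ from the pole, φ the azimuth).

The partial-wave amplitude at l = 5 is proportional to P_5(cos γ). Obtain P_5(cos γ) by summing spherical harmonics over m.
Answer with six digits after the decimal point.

Summing Y*_{l m}(θ₁,φ₁)·Y_{l m}(θ₂,φ₂) over m ∈ [−5, 5]; prefactor 4π/(2·5+1) = 1.142397:
  m=-5: Y*=-0.04325 + 0.23856j  Y=0.34216 - 0.22454j  product 0.03877 + 0.09134j
  m=-4: Y*=-0.18448 + 0.37459j  Y=0.04407 + 0.29071j  product -0.11703 - 0.03712j
  m=-3: Y*=-0.16654 + 0.18389j  Y=0.17211 + 0.04947j  product -0.03776 + 0.02341j
  m=-2: Y*=0.16652 - 0.10361j  Y=-0.19850 + 0.23086j  product -0.00914 + 0.05901j
  m=-1: Y*=0.29849 - 0.08528j  Y=0.04735 + 0.10315j  product 0.02293 + 0.02675j
  m=+0: Y*=-0.12774 + 0.00000j  Y=-0.30356 + 0.00000j  product 0.03878 + 0.00000j
  m=+1: Y*=-0.29849 - 0.08528j  Y=-0.04735 + 0.10315j  product 0.02293 - 0.02675j
  m=+2: Y*=0.16652 + 0.10361j  Y=-0.19850 - 0.23086j  product -0.00914 - 0.05901j
  m=+3: Y*=0.16654 + 0.18389j  Y=-0.17211 + 0.04947j  product -0.03776 - 0.02341j
  m=+4: Y*=-0.18448 - 0.37459j  Y=0.04407 - 0.29071j  product -0.11703 + 0.03712j
  m=+5: Y*=0.04325 + 0.23856j  Y=-0.34216 - 0.22454j  product 0.03877 - 0.09134j
Accumulated sum -0.16567 + 0.00000j; after 4π/(2l+1) scaling, -0.18926 + 0.00000j ⇒ P_5 = -0.189258

-0.189258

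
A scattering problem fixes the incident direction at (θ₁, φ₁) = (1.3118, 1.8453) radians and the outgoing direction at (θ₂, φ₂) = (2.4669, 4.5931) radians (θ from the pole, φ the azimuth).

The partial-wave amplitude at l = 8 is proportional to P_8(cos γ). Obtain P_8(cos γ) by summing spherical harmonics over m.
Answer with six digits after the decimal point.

Addition theorem: P_8(cos γ) = (4π/17) Σ_m Y*_{lm}(Ω₁) Y_{lm}(Ω₂), m = −8…8:
  m=-8: -0.22998 + 0.31860j × 0.00691 + 0.00975j = -0.00469 - 0.00004j  (running Σ = -0.00469 - 0.00004j)
  m=-7: 0.39107 + 0.14308j × -0.04429 + 0.04010j = -0.02306 + 0.00934j  (running Σ = -0.02775 + 0.00930j)
  m=-6: -0.00038 + 0.00493j × -0.13748 - 0.11955j = 0.00064 - 0.00063j  (running Σ = -0.02711 + 0.00867j)
  m=-5: 0.34742 - 0.06980j × 0.20852 - 0.30713j = 0.05101 - 0.12126j  (running Σ = 0.02390 - 0.11259j)
  m=-4: -0.05726 - 0.11196j × 0.42624 + 0.22036j = 0.00026 - 0.06034j  (running Σ = 0.02416 - 0.17293j)
  m=-3: 0.21675 - 0.20083j × -0.09595 + 0.25657j = 0.03073 + 0.07488j  (running Σ = 0.05489 - 0.09805j)
  m=-2: -0.15160 - 0.09274j × 0.19880 + 0.04835j = -0.02565 - 0.02577j  (running Σ = 0.02923 - 0.12382j)
  m=-1: 0.07167 - 0.25451j × -0.04621 + 0.38550j = 0.09480 + 0.03939j  (running Σ = 0.12404 - 0.08443j)
  m=0: -0.19175 + 0.00000j × 0.08733 + 0.00000j = -0.01674 + 0.00000j  (running Σ = 0.10729 - 0.08443j)
  m=1: -0.07167 - 0.25451j × 0.04621 + 0.38550j = 0.09480 - 0.03939j  (running Σ = 0.20210 - 0.12382j)
  m=2: -0.15160 + 0.09274j × 0.19880 - 0.04835j = -0.02565 + 0.02577j  (running Σ = 0.17644 - 0.09805j)
  m=3: -0.21675 - 0.20083j × 0.09595 + 0.25657j = 0.03073 - 0.07488j  (running Σ = 0.20717 - 0.17293j)
  m=4: -0.05726 + 0.11196j × 0.42624 - 0.22036j = 0.00026 + 0.06034j  (running Σ = 0.20743 - 0.11259j)
  m=5: -0.34742 - 0.06980j × -0.20852 - 0.30713j = 0.05101 + 0.12126j  (running Σ = 0.25844 + 0.00867j)
  m=6: -0.00038 - 0.00493j × -0.13748 + 0.11955j = 0.00064 + 0.00063j  (running Σ = 0.25908 + 0.00930j)
  m=7: -0.39107 + 0.14308j × 0.04429 + 0.04010j = -0.02306 - 0.00934j  (running Σ = 0.23602 - 0.00004j)
  m=8: -0.22998 - 0.31860j × 0.00691 - 0.00975j = -0.00469 + 0.00004j  (running Σ = 0.23133 - 0.00000j)
Accumulated sum 0.23133 - 0.00000j; after 4π/(2l+1) scaling, 0.17100 - 0.00000j ⇒ P_8 = 0.170998

0.170998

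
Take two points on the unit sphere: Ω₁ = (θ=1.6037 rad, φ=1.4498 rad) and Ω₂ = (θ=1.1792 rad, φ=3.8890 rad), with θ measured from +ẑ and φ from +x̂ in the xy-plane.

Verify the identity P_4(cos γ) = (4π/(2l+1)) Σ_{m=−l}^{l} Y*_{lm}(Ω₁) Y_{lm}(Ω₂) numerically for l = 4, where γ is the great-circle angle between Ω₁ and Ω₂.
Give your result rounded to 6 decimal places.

Summing Y*_{l m}(θ₁,φ₁)·Y_{l m}(θ₂,φ₂) over m ∈ [−4, 4]; prefactor 4π/(2·4+1) = 1.396263:
  m=-4: 0.39086 - 0.20547j × -0.31928 - 0.04890j = -0.13484 + 0.04649j  (running Σ = -0.13484 + 0.04649j)
  m=-3: 0.01460 + 0.03843j × 0.23468 + 0.29535j = -0.00793 + 0.01333j  (running Σ = -0.14276 + 0.05982j)
  m=-2: 0.32197 - 0.07947j × 0.00043 - 0.00561j = -0.00031 - 0.00184j  (running Σ = -0.14307 + 0.05798j)
  m=-1: 0.00562 + 0.04621j × 0.24241 - 0.22465j = 0.01174 + 0.00994j  (running Σ = -0.13133 + 0.06792j)
  m=0: 0.31393 + 0.00000j × -0.06637 + 0.00000j = -0.02083 + 0.00000j  (running Σ = -0.15216 + 0.06792j)
  m=1: -0.00562 + 0.04621j × -0.24241 - 0.22465j = 0.01174 - 0.00994j  (running Σ = -0.14042 + 0.05798j)
  m=2: 0.32197 + 0.07947j × 0.00043 + 0.00561j = -0.00031 + 0.00184j  (running Σ = -0.14073 + 0.05982j)
  m=3: -0.01460 + 0.03843j × -0.23468 + 0.29535j = -0.00793 - 0.01333j  (running Σ = -0.14865 + 0.04649j)
  m=4: 0.39086 + 0.20547j × -0.31928 + 0.04890j = -0.13484 - 0.04649j  (running Σ = -0.28349 + 0.00000j)
Total Σ_m = -0.28349 + 0.00000j. Multiply by 1.396263: -0.39583 + 0.00000j. P_4(cos γ) = -0.395829

-0.395829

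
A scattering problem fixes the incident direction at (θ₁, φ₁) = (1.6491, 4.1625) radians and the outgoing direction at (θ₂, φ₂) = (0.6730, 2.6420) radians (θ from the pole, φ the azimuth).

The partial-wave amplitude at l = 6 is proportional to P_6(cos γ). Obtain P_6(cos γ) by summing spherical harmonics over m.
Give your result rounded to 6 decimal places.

Expand P_6 via completeness: Σ_{m} conj(Y_{6,m}) at Ω₁ times Y_{6,m} at Ω₂ —
  term(m=-6) = -0.01283 + 0.00399j   from Y*(Ω₁)=0.46838 - 0.07450j, Y(Ω₂)=-0.02804 + 0.00407j
  term(m=-5) = -0.00395 - 0.01537j   from Y*(Ω₁)=0.04927 - 0.11912j, Y(Ω₂)=0.09850 - 0.07390j
  term(m=-4) = -0.09933 + 0.02026j   from Y*(Ω₁)=0.19333 + 0.26584j, Y(Ω₂)=-0.12789 + 0.28065j
  term(m=-3) = -0.01023 - 0.06728j   from Y*(Ω₁)=0.14760 - 0.01167j, Y(Ω₂)=-0.03307 - 0.45846j
  term(m=-2) = -0.08468 + 0.00855j   from Y*(Ω₁)=-0.13090 + 0.25704j, Y(Ω₂)=0.15963 + 0.24817j
  term(m=-1) = 0.00157 + 0.03122j   from Y*(Ω₁)=0.08089 + 0.13196j, Y(Ω₂)=0.17727 + 0.09675j
  term(m=+0) = 0.10170 + 0.00000j   from Y*(Ω₁)=-0.27775 + 0.00000j, Y(Ω₂)=-0.36615 + 0.00000j
  term(m=+1) = 0.00157 - 0.03122j   from Y*(Ω₁)=-0.08089 + 0.13196j, Y(Ω₂)=-0.17727 + 0.09675j
  term(m=+2) = -0.08468 - 0.00855j   from Y*(Ω₁)=-0.13090 - 0.25704j, Y(Ω₂)=0.15963 - 0.24817j
  term(m=+3) = -0.01023 + 0.06728j   from Y*(Ω₁)=-0.14760 - 0.01167j, Y(Ω₂)=0.03307 - 0.45846j
  term(m=+4) = -0.09933 - 0.02026j   from Y*(Ω₁)=0.19333 - 0.26584j, Y(Ω₂)=-0.12789 - 0.28065j
  term(m=+5) = -0.00395 + 0.01537j   from Y*(Ω₁)=-0.04927 - 0.11912j, Y(Ω₂)=-0.09850 - 0.07390j
  term(m=+6) = -0.01283 - 0.00399j   from Y*(Ω₁)=0.46838 + 0.07450j, Y(Ω₂)=-0.02804 - 0.00407j
Σ over m = -0.31722 + 0.00000j; ×(4π/13) → -0.30664 + 0.00000j. Real part: -0.306639

-0.306639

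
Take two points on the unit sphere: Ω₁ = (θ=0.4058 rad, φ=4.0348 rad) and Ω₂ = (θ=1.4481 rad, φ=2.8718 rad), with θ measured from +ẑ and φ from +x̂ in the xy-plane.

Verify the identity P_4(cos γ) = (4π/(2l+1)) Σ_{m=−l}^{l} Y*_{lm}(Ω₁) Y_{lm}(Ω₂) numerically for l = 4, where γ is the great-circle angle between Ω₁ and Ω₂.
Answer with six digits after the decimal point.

Term-by-term m-sum for l=4 (normalisation 4π/9 = 1.396263):
  m=-4: (-0.009762, -0.004492) × (0.202690, 0.378522) = (-0.000278, -0.004606)  (running Σ = (-0.000278, -0.004606))
  m=-3: (0.063328, -0.031531) × (-0.103328, -0.108406) = (-0.009962, -0.003607)  (running Σ = (-0.010240, -0.008213))
  m=-2: (-0.054753, 0.249985) × (-0.253054, -0.151546) = (0.051740, -0.054962)  (running Σ = (0.041499, -0.063175))
  m=-1: (-0.312942, -0.388902) × (0.160352, 0.044343) = (-0.032936, -0.076238)  (running Σ = (0.008564, -0.139413))
  m=0: (0.276808, -0.000000) × (0.270651, 0.000000) = (0.074918, 0.000000)  (running Σ = (0.083482, -0.139413))
  m=1: (0.312942, -0.388902) × (-0.160352, 0.044343) = (-0.032936, 0.076238)  (running Σ = (0.050546, -0.063175))
  m=2: (-0.054753, -0.249985) × (-0.253054, 0.151546) = (0.051740, 0.054962)  (running Σ = (0.102285, -0.008213))
  m=3: (-0.063328, -0.031531) × (0.103328, -0.108406) = (-0.009962, 0.003607)  (running Σ = (0.092324, -0.004606))
  m=4: (-0.009762, 0.004492) × (0.202690, -0.378522) = (-0.000278, 0.004606)  (running Σ = (0.092045, 0.000000))
Σ over m = (0.092045, 0.000000); ×(4π/9) → (0.128519, 0.000000). Real part: 0.128519

0.128519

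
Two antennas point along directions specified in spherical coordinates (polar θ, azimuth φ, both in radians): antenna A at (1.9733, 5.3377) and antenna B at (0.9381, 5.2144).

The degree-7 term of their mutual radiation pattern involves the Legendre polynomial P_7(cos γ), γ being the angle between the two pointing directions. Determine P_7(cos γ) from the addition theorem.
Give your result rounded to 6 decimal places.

Expand P_7 via completeness: Σ_{m} conj(Y_{7,m}) at Ω₁ times Y_{7,m} at Ω₂ —
  [-7]  conj(Y_{7,-7})(Ω₁) = +0.263586-0.091823i ; Y_{7,-7}(Ω₂) = +0.040366+0.103310i ; Δ = +0.020126+0.023525i
  [-6]  conj(Y_{7,-6})(Ω₁) = -0.364380-0.254820i ; Y_{7,-6}(Ω₂) = +0.301758+0.039306i ; Δ = -0.099939-0.091216i
  [-5]  conj(Y_{7,-5})(Ω₁) = +0.003619+0.240663i ; Y_{7,-5}(Ω₂) = +0.261973-0.358145i ; Δ = +0.087140+0.061751i
  [-4]  conj(Y_{7,-4})(Ω₁) = -0.166058+0.123728i ; Y_{7,-4}(Ω₂) = -0.120118-0.256980i ; Δ = +0.051742+0.027812i
  [-3]  conj(Y_{7,-3})(Ω₁) = +0.309075+0.097350i ; Y_{7,-3}(Ω₂) = +0.150197+0.009741i ; Δ = +0.045474+0.017632i
  [-2]  conj(Y_{7,-2})(Ω₁) = +0.024297+0.073275i ; Y_{7,-2}(Ω₂) = +0.193155-0.303499i ; Δ = +0.026932+0.006779i
  [-1]  conj(Y_{7,-1})(Ω₁) = +0.192991-0.267316i ; Y_{7,-1}(Ω₂) = +0.000598+0.001089i ; Δ = +0.000407+0.000050i
  [+0]  conj(Y_{7,0})(Ω₁) = +0.038292-0.000000i ; Y_{7,0}(Ω₂) = +0.353512+0.000000i ; Δ = +0.013537+0.000000i
  [+1]  conj(Y_{7,1})(Ω₁) = -0.192991-0.267316i ; Y_{7,1}(Ω₂) = -0.000598+0.001089i ; Δ = +0.000407-0.000050i
  [+2]  conj(Y_{7,2})(Ω₁) = +0.024297-0.073275i ; Y_{7,2}(Ω₂) = +0.193155+0.303499i ; Δ = +0.026932-0.006779i
  [+3]  conj(Y_{7,3})(Ω₁) = -0.309075+0.097350i ; Y_{7,3}(Ω₂) = -0.150197+0.009741i ; Δ = +0.045474-0.017632i
  [+4]  conj(Y_{7,4})(Ω₁) = -0.166058-0.123728i ; Y_{7,4}(Ω₂) = -0.120118+0.256980i ; Δ = +0.051742-0.027812i
  [+5]  conj(Y_{7,5})(Ω₁) = -0.003619+0.240663i ; Y_{7,5}(Ω₂) = -0.261973-0.358145i ; Δ = +0.087140-0.061751i
  [+6]  conj(Y_{7,6})(Ω₁) = -0.364380+0.254820i ; Y_{7,6}(Ω₂) = +0.301758-0.039306i ; Δ = -0.099939+0.091216i
  [+7]  conj(Y_{7,7})(Ω₁) = -0.263586-0.091823i ; Y_{7,7}(Ω₂) = -0.040366+0.103310i ; Δ = +0.020126-0.023525i
Total Σ_m = +0.277302+0.000000i. Multiply by 0.837758: +0.232312+0.000000i. P_7(cos γ) = 0.232312

0.232312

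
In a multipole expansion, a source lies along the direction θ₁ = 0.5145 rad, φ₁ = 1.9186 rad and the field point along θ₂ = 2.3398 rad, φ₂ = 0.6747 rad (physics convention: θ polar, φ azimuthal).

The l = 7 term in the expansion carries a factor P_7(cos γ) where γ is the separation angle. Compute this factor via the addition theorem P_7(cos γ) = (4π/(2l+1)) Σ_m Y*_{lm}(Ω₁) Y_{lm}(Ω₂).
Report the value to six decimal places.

-0.206571

Summing Y*_{l m}(θ₁,φ₁)·Y_{l m}(θ₂,φ₂) over m ∈ [−7, 7]; prefactor 4π/(2·7+1) = 0.837758:
  term(m=-7) = (-0.000130, 0.000114)   from Y*(Ω₁)=(0.002270, 0.002657), Y(Ω₂)=(0.000520, 0.049477)
  term(m=-6) = (-0.001578, -0.003832)   from Y*(Ω₁)=(0.011413, -0.020118), Y(Ω₂)=(0.110441, -0.141077)
  term(m=-5) = (0.034772, -0.002217)   from Y*(Ω₁)=(-0.092408, -0.015693), Y(Ω₂)=(-0.361782, 0.085437)
  term(m=-4) = (-0.029875, 0.110868)   from Y*(Ω₁)=(0.045851, 0.252570), Y(Ω₂)=(0.404167, 0.191655)
  term(m=-3) = (-0.071468, -0.047863)   from Y*(Ω₁)=(0.399995, -0.232961), Y(Ω₂)=(-0.081378, -0.167054)
  term(m=-2) = (-0.096235, 0.073736)   from Y*(Ω₁)=(-0.348541, -0.290964), Y(Ω₂)=(0.058636, -0.260505)
  term(m=-1) = (0.000843, 0.002486)   from Y*(Ω₁)=(0.002800, -0.007724), Y(Ω₂)=(-0.249469, 0.199558)
  term(m=+0) = (0.080765, 0.000000)   from Y*(Ω₁)=(-0.449731, -0.000000), Y(Ω₂)=(-0.179585, 0.000000)
  term(m=+1) = (0.000843, -0.002486)   from Y*(Ω₁)=(-0.002800, -0.007724), Y(Ω₂)=(0.249469, 0.199558)
  term(m=+2) = (-0.096235, -0.073736)   from Y*(Ω₁)=(-0.348541, 0.290964), Y(Ω₂)=(0.058636, 0.260505)
  term(m=+3) = (-0.071468, 0.047863)   from Y*(Ω₁)=(-0.399995, -0.232961), Y(Ω₂)=(0.081378, -0.167054)
  term(m=+4) = (-0.029875, -0.110868)   from Y*(Ω₁)=(0.045851, -0.252570), Y(Ω₂)=(0.404167, -0.191655)
  term(m=+5) = (0.034772, 0.002217)   from Y*(Ω₁)=(0.092408, -0.015693), Y(Ω₂)=(0.361782, 0.085437)
  term(m=+6) = (-0.001578, 0.003832)   from Y*(Ω₁)=(0.011413, 0.020118), Y(Ω₂)=(0.110441, 0.141077)
  term(m=+7) = (-0.000130, -0.000114)   from Y*(Ω₁)=(-0.002270, 0.002657), Y(Ω₂)=(-0.000520, 0.049477)
Σ over m = (-0.246576, 0.000000); ×(4π/15) → (-0.206571, 0.000000). Real part: -0.206571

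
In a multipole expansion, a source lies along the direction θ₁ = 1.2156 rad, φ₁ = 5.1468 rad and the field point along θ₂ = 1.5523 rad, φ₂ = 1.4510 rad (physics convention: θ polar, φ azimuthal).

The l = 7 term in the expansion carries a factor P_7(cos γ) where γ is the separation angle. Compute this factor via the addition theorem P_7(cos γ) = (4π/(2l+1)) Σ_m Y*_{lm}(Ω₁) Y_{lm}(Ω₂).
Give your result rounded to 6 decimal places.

Expand P_7 via completeness: Σ_{m} conj(Y_{7,m}) at Ω₁ times Y_{7,m} at Ω₂ —
  [-7]  conj(Y_{7,-7})(Ω₁) = (-0.032020, -0.316848) ; Y_{7,-7}(Ω₂) = (-0.371430, 0.333888) ; Δ = (0.117685, 0.106996)
  [-6]  conj(Y_{7,-6})(Ω₁) = (0.380200, -0.225392) ; Y_{7,-6}(Ω₂) = (-0.026017, -0.022762) ; Δ = (-0.015022, -0.002790)
  [-5]  conj(Y_{7,-5})(Ω₁) = (0.125461, 0.086064) ; Y_{7,-5}(Ω₂) = (-0.205779, 0.301445) ; Δ = (-0.051761, 0.020109)
  [-4]  conj(Y_{7,-4})(Ω₁) = (0.046760, -0.277651) ; Y_{7,-4}(Ω₂) = (-0.036054, -0.018733) ; Δ = (-0.006887, 0.009135)
  [-3]  conj(Y_{7,-3})(Ω₁) = (0.254198, -0.069685) ; Y_{7,-3}(Ω₂) = (-0.115793, 0.308200) ; Δ = (-0.007957, 0.086413)
  [-2]  conj(Y_{7,-2})(Ω₁) = (-0.116985, -0.138335) ; Y_{7,-2}(Ω₂) = (-0.042046, -0.010271) ; Δ = (0.003498, 0.007018)
  [-1]  conj(Y_{7,-1})(Ω₁) = (0.122141, -0.263251) ; Y_{7,-1}(Ω₂) = (-0.037809, 0.314103) ; Δ = (0.078070, 0.048318)
  [+0]  conj(Y_{7,0})(Ω₁) = (-0.149135, -0.000000) ; Y_{7,0}(Ω₂) = (-0.044067, 0.000000) ; Δ = (0.006572, 0.000000)
  [+1]  conj(Y_{7,1})(Ω₁) = (-0.122141, -0.263251) ; Y_{7,1}(Ω₂) = (0.037809, 0.314103) ; Δ = (0.078070, -0.048318)
  [+2]  conj(Y_{7,2})(Ω₁) = (-0.116985, 0.138335) ; Y_{7,2}(Ω₂) = (-0.042046, 0.010271) ; Δ = (0.003498, -0.007018)
  [+3]  conj(Y_{7,3})(Ω₁) = (-0.254198, -0.069685) ; Y_{7,3}(Ω₂) = (0.115793, 0.308200) ; Δ = (-0.007957, -0.086413)
  [+4]  conj(Y_{7,4})(Ω₁) = (0.046760, 0.277651) ; Y_{7,4}(Ω₂) = (-0.036054, 0.018733) ; Δ = (-0.006887, -0.009135)
  [+5]  conj(Y_{7,5})(Ω₁) = (-0.125461, 0.086064) ; Y_{7,5}(Ω₂) = (0.205779, 0.301445) ; Δ = (-0.051761, -0.020109)
  [+6]  conj(Y_{7,6})(Ω₁) = (0.380200, 0.225392) ; Y_{7,6}(Ω₂) = (-0.026017, 0.022762) ; Δ = (-0.015022, 0.002790)
  [+7]  conj(Y_{7,7})(Ω₁) = (0.032020, -0.316848) ; Y_{7,7}(Ω₂) = (0.371430, 0.333888) ; Δ = (0.117685, -0.106996)
Σ over m = (0.241823, -0.000000); ×(4π/15) → (0.202589, -0.000000). Real part: 0.202589

0.202589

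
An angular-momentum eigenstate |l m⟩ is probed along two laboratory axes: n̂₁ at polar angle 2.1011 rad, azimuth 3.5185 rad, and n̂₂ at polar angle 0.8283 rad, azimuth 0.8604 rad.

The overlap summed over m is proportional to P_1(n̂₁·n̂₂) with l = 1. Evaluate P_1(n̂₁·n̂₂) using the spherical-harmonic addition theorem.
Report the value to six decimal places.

Addition theorem: P_1(cos γ) = (4π/3) Σ_m Y*_{lm}(Ω₁) Y_{lm}(Ω₂), m = −1…1:
  m=-1: -0.277121-0.109693i × +0.166004-0.192978i = -0.067172+0.035269i  (running Σ = -0.067172+0.035269i)
  m=0: -0.247133-0.000000i × +0.330358+0.000000i = -0.081642-0.000000i  (running Σ = -0.148814+0.035269i)
  m=1: +0.277121-0.109693i × -0.166004-0.192978i = -0.067172-0.035269i  (running Σ = -0.215986+0.000000i)
Σ over m = -0.215986+0.000000i; ×(4π/3) → -0.904718+0.000000i. Real part: -0.904718

-0.904718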